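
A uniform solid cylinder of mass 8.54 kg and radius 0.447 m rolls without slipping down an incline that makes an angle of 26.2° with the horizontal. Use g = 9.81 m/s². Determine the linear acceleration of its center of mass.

a ≈ 2.89 m/s²

Translation along the incline: Mg sinθ − f = Ma.
Rotation about the center: fR = Iα with I = ½MR². No-slip gives a = αR, so f = (I/R²)a = (1/2)M a.
Substituting: Mg sinθ = (1 + 0.5000)Ma, so a = g sinθ/(1 + 0.5000) = (9.81) sin 26.2° / 1.500 = 2.887 m/s².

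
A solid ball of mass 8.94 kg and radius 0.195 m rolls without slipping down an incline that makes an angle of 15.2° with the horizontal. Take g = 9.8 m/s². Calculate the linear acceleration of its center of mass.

Translation along the incline: Mg sinθ − f = Ma.
Rotation about the center: fR = Iα with I = (2/5)MR². No-slip gives a = αR, so f = (I/R²)a = (2/5)M a.
Substituting: Mg sinθ = (1 + 0.4000)Ma, so a = g sinθ/(1 + 0.4000) = (9.8) sin 15.2° / 1.400 = 1.835 m/s².

a ≈ 1.84 m/s²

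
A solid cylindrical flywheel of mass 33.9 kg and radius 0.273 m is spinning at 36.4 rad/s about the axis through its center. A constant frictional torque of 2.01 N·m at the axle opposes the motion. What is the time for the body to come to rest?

I = ½MR² = (1/2)(33.9)(0.273)² = 1.263 kg·m².
The net torque has magnitude 2.01 N·m, opposing ω.
|α| = τ/I = 2.010/1.263 = 1.591 rad/s² (deceleration).
0 = ω₀ − |α|t ⇒ t = ω₀/|α| = 36.4/1.591 = 22.88 s.

t ≈ 22.9 s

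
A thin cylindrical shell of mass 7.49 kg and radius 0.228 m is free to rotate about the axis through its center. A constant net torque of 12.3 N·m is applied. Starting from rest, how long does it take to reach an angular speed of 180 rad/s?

t ≈ 5.70 s

I = MR² = (7.49)(0.228)² = 0.3894 kg·m².
α = τ/I = 12.3/0.3894 = 31.59 rad/s².
ω = αt ⇒ t = ω/α = 180/31.59 = 5.698 s.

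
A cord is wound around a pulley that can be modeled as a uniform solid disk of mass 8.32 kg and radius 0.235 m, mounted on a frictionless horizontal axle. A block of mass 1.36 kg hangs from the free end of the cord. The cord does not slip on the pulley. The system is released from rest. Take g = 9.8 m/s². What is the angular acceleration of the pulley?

α ≈ 10.3 rad/s²

I = ½MR² = (1/2)(8.32)(0.235)² = 0.2297 kg·m².
Block: mg − T = ma. Pulley: TR = Iα. No-slip: a = αR, so T = (I/R²)a = 4.160·a.
Then mg = (m + 4.160)a, so a = (1.36)(9.8)/(1.36 + 4.160) = 2.414 m/s².
α = a/R = 2.414/0.235 = 10.27 rad/s².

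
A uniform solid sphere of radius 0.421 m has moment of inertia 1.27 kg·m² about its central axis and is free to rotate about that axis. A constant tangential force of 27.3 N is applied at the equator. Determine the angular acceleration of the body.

α ≈ 9.05 rad/s²

τ = F R = (27.3)(0.421) = 11.49 N·m.
Newton's second law for rotation, τ = Iα, gives α = τ/I = 11.49/1.270 = 9.050 rad/s².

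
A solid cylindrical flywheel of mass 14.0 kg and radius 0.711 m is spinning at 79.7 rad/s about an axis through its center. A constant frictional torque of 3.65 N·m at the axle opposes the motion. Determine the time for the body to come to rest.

t ≈ 77.3 s

I = ½MR² = (1/2)(14.0)(0.711)² = 3.539 kg·m².
The net torque has magnitude 3.65 N·m, opposing ω.
|α| = τ/I = 3.650/3.539 = 1.031 rad/s² (deceleration).
0 = ω₀ − |α|t ⇒ t = ω₀/|α| = 79.7/1.031 = 77.27 s.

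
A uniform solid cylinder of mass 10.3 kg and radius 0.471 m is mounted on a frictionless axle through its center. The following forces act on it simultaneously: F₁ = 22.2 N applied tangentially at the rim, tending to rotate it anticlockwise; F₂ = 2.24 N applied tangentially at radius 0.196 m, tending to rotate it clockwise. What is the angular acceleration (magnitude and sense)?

α ≈ 8.77 rad/s², anticlockwise

I = ½MR² = (1/2)(10.3)(0.471)² = 1.142 kg·m².
Taking anticlockwise as positive: τ₁ = +(22.2)(0.471) = +10.46 N·m; τ₂ = −(2.24)(0.196) = −0.4390 N·m.
Net torque τ = 10.02 N·m.
α = τ/I = 10.02/1.142 = 8.768 rad/s².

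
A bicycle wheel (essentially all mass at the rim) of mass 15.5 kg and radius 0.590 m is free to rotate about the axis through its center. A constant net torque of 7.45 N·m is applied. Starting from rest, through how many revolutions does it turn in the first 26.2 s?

≈ 75.4 revolutions

I = MR² = (15.5)(0.590)² = 5.396 kg·m².
α = τ/I = 7.45/5.396 = 1.381 rad/s².
θ = ½αt² = ½(1.381)(26.2)² = 473.9 rad.
Revolutions = θ/(2π) = 75.42.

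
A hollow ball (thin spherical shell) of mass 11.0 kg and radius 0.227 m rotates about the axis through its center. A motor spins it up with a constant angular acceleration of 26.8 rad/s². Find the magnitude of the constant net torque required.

τ ≈ 10.1 N·m

I = (2/3)MR² = (2/3)(11.0)(0.227)² = 0.3779 kg·m².
τ = Iα = (0.3779)(26.80) = 10.13 N·m.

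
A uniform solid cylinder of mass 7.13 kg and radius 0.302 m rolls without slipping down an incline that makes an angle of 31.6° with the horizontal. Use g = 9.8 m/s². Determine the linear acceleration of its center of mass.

Translation along the incline: Mg sinθ − f = Ma.
Rotation about the center: fR = Iα with I = ½MR². No-slip gives a = αR, so f = (I/R²)a = (1/2)M a.
Substituting: Mg sinθ = (1 + 0.5000)Ma, so a = g sinθ/(1 + 0.5000) = (9.8) sin 31.6° / 1.500 = 3.423 m/s².

a ≈ 3.42 m/s²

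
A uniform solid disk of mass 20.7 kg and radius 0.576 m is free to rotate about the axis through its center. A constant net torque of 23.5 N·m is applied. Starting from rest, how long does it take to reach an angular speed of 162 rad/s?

t ≈ 23.7 s

I = ½MR² = (1/2)(20.7)(0.576)² = 3.434 kg·m².
α = τ/I = 23.5/3.434 = 6.844 rad/s².
ω = αt ⇒ t = ω/α = 162/6.844 = 23.67 s.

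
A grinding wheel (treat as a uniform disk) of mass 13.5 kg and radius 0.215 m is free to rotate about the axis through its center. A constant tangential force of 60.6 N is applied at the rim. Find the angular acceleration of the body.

α ≈ 41.8 rad/s²

I = ½MR² = (1/2)(13.5)(0.215)² = 0.3120 kg·m².
τ = F R = (60.6)(0.215) = 13.03 N·m.
Newton's second law for rotation, τ = Iα, gives α = τ/I = 13.03/0.3120 = 41.76 rad/s².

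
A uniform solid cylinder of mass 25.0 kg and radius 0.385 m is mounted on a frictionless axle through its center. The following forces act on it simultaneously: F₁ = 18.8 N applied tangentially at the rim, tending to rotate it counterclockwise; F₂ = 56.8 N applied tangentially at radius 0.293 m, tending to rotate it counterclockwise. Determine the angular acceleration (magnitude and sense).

α ≈ 12.9 rad/s², counterclockwise

I = ½MR² = (1/2)(25.0)(0.385)² = 1.853 kg·m².
Taking counterclockwise as positive: τ₁ = +(18.8)(0.385) = +7.238 N·m; τ₂ = +(56.8)(0.293) = +16.64 N·m.
Net torque τ = 23.88 N·m.
α = τ/I = 23.88/1.853 = 12.89 rad/s².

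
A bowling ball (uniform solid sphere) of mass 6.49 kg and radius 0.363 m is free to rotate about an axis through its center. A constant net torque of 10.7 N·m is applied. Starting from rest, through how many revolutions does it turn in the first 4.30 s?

≈ 46.0 revolutions

I = (2/5)MR² = (2/5)(6.49)(0.363)² = 0.3421 kg·m².
α = τ/I = 10.7/0.3421 = 31.28 rad/s².
θ = ½αt² = ½(31.28)(4.30)² = 289.2 rad.
Revolutions = θ/(2π) = 46.02.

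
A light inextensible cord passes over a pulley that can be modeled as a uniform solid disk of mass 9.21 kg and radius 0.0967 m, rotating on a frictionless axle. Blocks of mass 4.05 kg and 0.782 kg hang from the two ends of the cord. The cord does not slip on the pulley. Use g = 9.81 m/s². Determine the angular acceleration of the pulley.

α ≈ 35.1 rad/s²

I = ½MR² = (1/2)(9.21)(0.0967)² = 0.04306 kg·m².
Heavier block: m₁g − T₁ = m₁a. Lighter block: T₂ − m₂g = m₂a.
Pulley: (T₁ − T₂)R = Iα = I(a/R), so T₁ − T₂ = (I/R²)a = (1/2)M_p a = 4.605·a.
Adding the three: (m₁ − m₂)g = (m₁ + m₂ + 4.605)a, so a = (4.05 − 0.782)(9.81)/(4.05 + 0.782 + 4.605) = 3.397 m/s².
α = a/R = 3.397/0.0967 = 35.13 rad/s².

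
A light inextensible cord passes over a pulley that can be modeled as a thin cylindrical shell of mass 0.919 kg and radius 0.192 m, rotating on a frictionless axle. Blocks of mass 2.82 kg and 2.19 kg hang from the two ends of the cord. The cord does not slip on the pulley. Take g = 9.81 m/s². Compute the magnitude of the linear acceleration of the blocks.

a ≈ 1.04 m/s²

I = MR² = (0.919)(0.192)² = 0.03388 kg·m².
Heavier block: m₁g − T₁ = m₁a. Lighter block: T₂ − m₂g = m₂a.
Pulley: (T₁ − T₂)R = Iα = I(a/R), so T₁ − T₂ = (I/R²)a = 1·M_p a = 0.9190·a.
Adding the three: (m₁ − m₂)g = (m₁ + m₂ + 0.9190)a, so a = (2.82 − 2.19)(9.81)/(2.82 + 2.19 + 0.9190) = 1.042 m/s².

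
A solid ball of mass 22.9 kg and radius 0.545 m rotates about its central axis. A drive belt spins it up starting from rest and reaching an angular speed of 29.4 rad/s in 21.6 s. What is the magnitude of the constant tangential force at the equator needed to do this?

I = (2/5)MR² = (2/5)(22.9)(0.545)² = 2.721 kg·m².
α = Δω/Δt = (29.4 − 0)/21.6 = 1.361 rad/s².
The required torque is τ = Iα = (2.721)(1.361) = 3.703 N·m.
A tangential force at the equator gives τ = FR, so F = τ/R = 3.703/0.545 = 6.795 N.

F ≈ 6.79 N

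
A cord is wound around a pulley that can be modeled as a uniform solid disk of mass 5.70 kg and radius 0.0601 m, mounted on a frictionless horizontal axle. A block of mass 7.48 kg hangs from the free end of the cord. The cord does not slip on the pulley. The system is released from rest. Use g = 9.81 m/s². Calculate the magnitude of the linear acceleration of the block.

I = ½MR² = (1/2)(5.70)(0.0601)² = 0.01029 kg·m².
Block: mg − T = ma. Pulley: TR = Iα. No-slip: a = αR, so T = (I/R²)a = 2.850·a.
Then mg = (m + 2.850)a, so a = (7.48)(9.81)/(7.48 + 2.850) = 7.103 m/s².

a ≈ 7.10 m/s²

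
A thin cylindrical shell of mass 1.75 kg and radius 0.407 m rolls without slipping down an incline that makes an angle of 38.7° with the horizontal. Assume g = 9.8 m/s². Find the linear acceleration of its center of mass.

a ≈ 3.06 m/s²

Translation along the incline: Mg sinθ − f = Ma.
Rotation about the center: fR = Iα with I = MR². No-slip gives a = αR, so f = (I/R²)a = M a.
Substituting: Mg sinθ = (1 + 1.000)Ma, so a = g sinθ/(1 + 1.000) = (9.8) sin 38.7° / 2.000 = 3.064 m/s².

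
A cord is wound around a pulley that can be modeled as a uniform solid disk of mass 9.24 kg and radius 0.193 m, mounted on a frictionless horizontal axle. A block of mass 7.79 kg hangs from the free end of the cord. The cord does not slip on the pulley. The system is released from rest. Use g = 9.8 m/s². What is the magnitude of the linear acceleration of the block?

a ≈ 6.15 m/s²

I = ½MR² = (1/2)(9.24)(0.193)² = 0.1721 kg·m².
Block: mg − T = ma. Pulley: TR = Iα. No-slip: a = αR, so T = (I/R²)a = 4.620·a.
Then mg = (m + 4.620)a, so a = (7.79)(9.8)/(7.79 + 4.620) = 6.152 m/s².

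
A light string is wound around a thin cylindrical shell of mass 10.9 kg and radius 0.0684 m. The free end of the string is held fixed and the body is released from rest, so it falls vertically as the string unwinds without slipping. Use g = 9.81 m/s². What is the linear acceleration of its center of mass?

a ≈ 4.91 m/s²

Translation: Mg − T = Ma. Rotation about the center: TR = Iα with I = MR².
With a = αR: T = (I/R²)a = M a, so Mg = (1 + 1.000)Ma.
a = g/(1 + 1.000) = 9.81/2.000 = 4.905 m/s².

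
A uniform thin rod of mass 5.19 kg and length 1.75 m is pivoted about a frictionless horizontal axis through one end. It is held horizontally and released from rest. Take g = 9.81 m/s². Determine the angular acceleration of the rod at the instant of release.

About the pivot, I = (1/3)ML² = (1/3)(5.19)(1.75)² = 5.298 kg·m².
The weight acts at the center, a distance L/2 = 0.8750 m from the pivot; τ = Mg(L/2) = 44.55 N·m.
α = τ/I = 44.55/5.298 = 8.409 rad/s².

α ≈ 8.41 rad/s²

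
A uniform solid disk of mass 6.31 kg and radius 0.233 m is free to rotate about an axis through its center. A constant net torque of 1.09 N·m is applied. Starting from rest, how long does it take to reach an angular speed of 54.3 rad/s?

t ≈ 8.53 s

I = ½MR² = (1/2)(6.31)(0.233)² = 0.1713 kg·m².
α = τ/I = 1.09/0.1713 = 6.364 rad/s².
ω = αt ⇒ t = ω/α = 54.3/6.364 = 8.533 s.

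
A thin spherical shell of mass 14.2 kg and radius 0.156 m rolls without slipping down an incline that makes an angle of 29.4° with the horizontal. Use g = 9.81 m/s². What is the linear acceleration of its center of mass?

Translation along the incline: Mg sinθ − f = Ma.
Rotation about the center: fR = Iα with I = (2/3)MR². No-slip gives a = αR, so f = (I/R²)a = (2/3)M a.
Substituting: Mg sinθ = (1 + 0.6667)Ma, so a = g sinθ/(1 + 0.6667) = (9.81) sin 29.4° / 1.667 = 2.889 m/s².

a ≈ 2.89 m/s²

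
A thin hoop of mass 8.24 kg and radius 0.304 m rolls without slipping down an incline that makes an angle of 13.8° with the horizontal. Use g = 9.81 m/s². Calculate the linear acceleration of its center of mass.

Translation along the incline: Mg sinθ − f = Ma.
Rotation about the center: fR = Iα with I = MR². No-slip gives a = αR, so f = (I/R²)a = M a.
Substituting: Mg sinθ = (1 + 1.000)Ma, so a = g sinθ/(1 + 1.000) = (9.81) sin 13.8° / 2.000 = 1.170 m/s².

a ≈ 1.17 m/s²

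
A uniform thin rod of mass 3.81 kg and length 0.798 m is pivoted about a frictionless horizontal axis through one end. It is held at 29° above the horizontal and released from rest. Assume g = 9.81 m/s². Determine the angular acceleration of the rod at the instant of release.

About the pivot, I = (1/3)ML² = (1/3)(3.81)(0.798)² = 0.8087 kg·m².
The weight acts at the center, a distance L/2 = 0.3990 m from the pivot; τ = Mg(L/2) cos 29° = 13.04 N·m.
α = τ/I = 13.04/0.8087 = 16.13 rad/s².

α ≈ 16.1 rad/s²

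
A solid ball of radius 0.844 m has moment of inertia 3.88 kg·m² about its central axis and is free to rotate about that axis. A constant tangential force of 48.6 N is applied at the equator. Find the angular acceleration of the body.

α ≈ 10.6 rad/s²

τ = F R = (48.6)(0.844) = 41.02 N·m.
Newton's second law for rotation, τ = Iα, gives α = τ/I = 41.02/3.880 = 10.57 rad/s².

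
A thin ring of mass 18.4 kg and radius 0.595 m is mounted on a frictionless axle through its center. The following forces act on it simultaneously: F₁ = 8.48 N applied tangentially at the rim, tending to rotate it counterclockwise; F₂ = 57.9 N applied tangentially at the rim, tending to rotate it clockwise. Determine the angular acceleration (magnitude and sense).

α ≈ 4.51 rad/s², clockwise

I = MR² = (18.4)(0.595)² = 6.514 kg·m².
Taking counterclockwise as positive: τ₁ = +(8.48)(0.595) = +5.046 N·m; τ₂ = −(57.9)(0.595) = −34.45 N·m.
Net torque τ = -29.40 N·m.
α = τ/I = -29.40/6.514 = -4.514 rad/s².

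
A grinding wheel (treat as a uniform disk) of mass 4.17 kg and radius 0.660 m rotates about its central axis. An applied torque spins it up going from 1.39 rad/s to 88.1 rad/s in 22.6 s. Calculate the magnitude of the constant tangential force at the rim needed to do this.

I = ½MR² = (1/2)(4.17)(0.660)² = 0.9082 kg·m².
α = Δω/Δt = (88.1 − 1.39)/22.6 = 3.837 rad/s².
The required torque is τ = Iα = (0.9082)(3.837) = 3.485 N·m.
A tangential force at the rim gives τ = FR, so F = τ/R = 3.485/0.660 = 5.280 N.

F ≈ 5.28 N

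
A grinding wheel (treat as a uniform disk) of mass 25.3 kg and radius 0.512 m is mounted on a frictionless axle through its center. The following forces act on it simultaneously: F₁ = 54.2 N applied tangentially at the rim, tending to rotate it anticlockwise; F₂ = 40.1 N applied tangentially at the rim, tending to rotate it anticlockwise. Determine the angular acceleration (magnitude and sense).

α ≈ 14.6 rad/s², anticlockwise

I = ½MR² = (1/2)(25.3)(0.512)² = 3.316 kg·m².
Taking anticlockwise as positive: τ₁ = +(54.2)(0.512) = +27.75 N·m; τ₂ = +(40.1)(0.512) = +20.53 N·m.
Net torque τ = 48.28 N·m.
α = τ/I = 48.28/3.316 = 14.56 rad/s².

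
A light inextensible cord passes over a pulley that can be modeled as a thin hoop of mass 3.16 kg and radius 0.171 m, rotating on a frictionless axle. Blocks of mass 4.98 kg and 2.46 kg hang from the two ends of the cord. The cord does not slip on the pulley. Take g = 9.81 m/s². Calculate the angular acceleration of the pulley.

α ≈ 13.6 rad/s²

I = MR² = (3.16)(0.171)² = 0.09240 kg·m².
Heavier block: m₁g − T₁ = m₁a. Lighter block: T₂ − m₂g = m₂a.
Pulley: (T₁ − T₂)R = Iα = I(a/R), so T₁ − T₂ = (I/R²)a = 1·M_p a = 3.160·a.
Adding the three: (m₁ − m₂)g = (m₁ + m₂ + 3.160)a, so a = (4.98 − 2.46)(9.81)/(4.98 + 2.46 + 3.160) = 2.332 m/s².
α = a/R = 2.332/0.171 = 13.64 rad/s².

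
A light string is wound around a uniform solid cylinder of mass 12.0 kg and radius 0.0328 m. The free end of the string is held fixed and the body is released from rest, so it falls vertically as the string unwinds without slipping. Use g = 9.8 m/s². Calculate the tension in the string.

Translation: Mg − T = Ma. Rotation about the center: TR = Iα with I = ½MR².
With a = αR: T = (I/R²)a = (1/2)M a, so Mg = (1 + 0.5000)Ma.
a = g/(1 + 0.5000) = 9.8/1.500 = 6.533 m/s².
T = 0.5000·M·a = (0.5000)(12.0)(6.533) = 39.20 N.

T ≈ 39.2 N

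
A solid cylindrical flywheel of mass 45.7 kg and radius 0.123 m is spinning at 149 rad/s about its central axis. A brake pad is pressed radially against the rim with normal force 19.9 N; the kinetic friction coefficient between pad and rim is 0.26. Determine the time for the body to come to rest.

I = ½MR² = (1/2)(45.7)(0.123)² = 0.3457 kg·m².
Friction force f = μN = (0.26)(19.9) = 5.174 N at the rim; torque magnitude τ = fR = 0.6364 N·m, opposing ω.
|α| = τ/I = 0.6364/0.3457 = 1.841 rad/s² (deceleration).
0 = ω₀ − |α|t ⇒ t = ω₀/|α| = 149/1.841 = 80.94 s.

t ≈ 80.9 s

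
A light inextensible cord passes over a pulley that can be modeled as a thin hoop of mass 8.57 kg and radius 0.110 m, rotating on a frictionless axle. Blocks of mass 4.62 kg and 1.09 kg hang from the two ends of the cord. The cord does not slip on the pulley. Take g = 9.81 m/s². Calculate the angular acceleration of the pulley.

α ≈ 22.0 rad/s²

I = MR² = (8.57)(0.110)² = 0.1037 kg·m².
Heavier block: m₁g − T₁ = m₁a. Lighter block: T₂ − m₂g = m₂a.
Pulley: (T₁ − T₂)R = Iα = I(a/R), so T₁ − T₂ = (I/R²)a = 1·M_p a = 8.570·a.
Adding the three: (m₁ − m₂)g = (m₁ + m₂ + 8.570)a, so a = (4.62 − 1.09)(9.81)/(4.62 + 1.09 + 8.570) = 2.425 m/s².
α = a/R = 2.425/0.110 = 22.05 rad/s².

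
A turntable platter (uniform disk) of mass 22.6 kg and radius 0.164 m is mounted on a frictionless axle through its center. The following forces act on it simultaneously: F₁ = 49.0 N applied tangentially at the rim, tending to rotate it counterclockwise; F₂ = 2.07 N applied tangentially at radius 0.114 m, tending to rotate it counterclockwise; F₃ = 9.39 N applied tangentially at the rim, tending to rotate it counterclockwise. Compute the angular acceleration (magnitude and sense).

α ≈ 32.3 rad/s², counterclockwise

I = ½MR² = (1/2)(22.6)(0.164)² = 0.3039 kg·m².
Taking counterclockwise as positive: τ₁ = +(49.0)(0.164) = +8.036 N·m; τ₂ = +(2.07)(0.114) = +0.2360 N·m; τ₃ = +(9.39)(0.164) = +1.540 N·m.
Net torque τ = 9.812 N·m.
α = τ/I = 9.812/0.3039 = 32.28 rad/s².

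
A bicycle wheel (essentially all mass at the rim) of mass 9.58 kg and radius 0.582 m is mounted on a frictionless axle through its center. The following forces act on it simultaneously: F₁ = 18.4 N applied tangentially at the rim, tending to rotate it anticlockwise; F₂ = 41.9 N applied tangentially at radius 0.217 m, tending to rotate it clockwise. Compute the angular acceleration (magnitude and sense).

I = MR² = (9.58)(0.582)² = 3.245 kg·m².
Taking anticlockwise as positive: τ₁ = +(18.4)(0.582) = +10.71 N·m; τ₂ = −(41.9)(0.217) = −9.092 N·m.
Net torque τ = 1.616 N·m.
α = τ/I = 1.616/3.245 = 0.4982 rad/s².

α ≈ 0.498 rad/s², anticlockwise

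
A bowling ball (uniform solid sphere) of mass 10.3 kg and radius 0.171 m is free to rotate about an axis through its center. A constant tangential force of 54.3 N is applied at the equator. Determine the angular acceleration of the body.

α ≈ 77.1 rad/s²

I = (2/5)MR² = (2/5)(10.3)(0.171)² = 0.1205 kg·m².
τ = F R = (54.3)(0.171) = 9.285 N·m.
From τ = Iα: α = 9.285/0.1205 = 77.07 rad/s².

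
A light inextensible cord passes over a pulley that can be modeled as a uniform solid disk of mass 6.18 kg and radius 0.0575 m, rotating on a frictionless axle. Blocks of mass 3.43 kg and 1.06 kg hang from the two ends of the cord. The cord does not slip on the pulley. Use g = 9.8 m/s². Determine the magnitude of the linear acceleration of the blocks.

I = ½MR² = (1/2)(6.18)(0.0575)² = 0.01022 kg·m².
Heavier block: m₁g − T₁ = m₁a. Lighter block: T₂ − m₂g = m₂a.
Pulley: (T₁ − T₂)R = Iα = I(a/R), so T₁ − T₂ = (I/R²)a = (1/2)M_p a = 3.090·a.
Adding the three: (m₁ − m₂)g = (m₁ + m₂ + 3.090)a, so a = (3.43 − 1.06)(9.8)/(3.43 + 1.06 + 3.090) = 3.064 m/s².

a ≈ 3.06 m/s²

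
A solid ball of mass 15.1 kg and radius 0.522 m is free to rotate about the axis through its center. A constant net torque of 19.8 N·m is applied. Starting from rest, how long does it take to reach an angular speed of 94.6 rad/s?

t ≈ 7.86 s

I = (2/5)MR² = (2/5)(15.1)(0.522)² = 1.646 kg·m².
α = τ/I = 19.8/1.646 = 12.03 rad/s².
ω = αt ⇒ t = ω/α = 94.6/12.03 = 7.863 s.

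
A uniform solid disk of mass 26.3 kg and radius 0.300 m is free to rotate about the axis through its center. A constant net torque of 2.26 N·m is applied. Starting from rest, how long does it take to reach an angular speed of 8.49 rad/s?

I = ½MR² = (1/2)(26.3)(0.300)² = 1.183 kg·m².
α = τ/I = 2.26/1.183 = 1.910 rad/s².
ω = αt ⇒ t = ω/α = 8.49/1.910 = 4.446 s.

t ≈ 4.45 s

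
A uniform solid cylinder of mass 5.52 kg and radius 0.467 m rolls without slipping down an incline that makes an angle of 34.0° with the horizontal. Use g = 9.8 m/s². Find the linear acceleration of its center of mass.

a ≈ 3.65 m/s²

Translation along the incline: Mg sinθ − f = Ma.
Rotation about the center: fR = Iα with I = ½MR². No-slip gives a = αR, so f = (I/R²)a = (1/2)M a.
Substituting: Mg sinθ = (1 + 0.5000)Ma, so a = g sinθ/(1 + 0.5000) = (9.8) sin 34.0° / 1.500 = 3.653 m/s².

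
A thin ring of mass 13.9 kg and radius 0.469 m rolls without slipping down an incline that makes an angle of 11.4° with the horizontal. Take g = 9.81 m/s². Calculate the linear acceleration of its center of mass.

Translation along the incline: Mg sinθ − f = Ma.
Rotation about the center: fR = Iα with I = MR². No-slip gives a = αR, so f = (I/R²)a = M a.
Substituting: Mg sinθ = (1 + 1.000)Ma, so a = g sinθ/(1 + 1.000) = (9.81) sin 11.4° / 2.000 = 0.9695 m/s².

a ≈ 0.970 m/s²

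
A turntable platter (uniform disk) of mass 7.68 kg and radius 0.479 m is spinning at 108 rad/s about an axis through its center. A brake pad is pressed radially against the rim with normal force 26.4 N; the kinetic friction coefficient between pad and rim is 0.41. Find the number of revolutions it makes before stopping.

I = ½MR² = (1/2)(7.68)(0.479)² = 0.8811 kg·m².
Friction force f = μN = (0.41)(26.4) = 10.82 N at the rim; torque magnitude τ = fR = 5.185 N·m, opposing ω.
|α| = τ/I = 5.185/0.8811 = 5.885 rad/s² (deceleration).
ω² = ω₀² − 2|α|θ with ω = 0 ⇒ θ = ω₀²/(2|α|) = 991.1 rad = 157.7 rev.

≈ 158 revolutions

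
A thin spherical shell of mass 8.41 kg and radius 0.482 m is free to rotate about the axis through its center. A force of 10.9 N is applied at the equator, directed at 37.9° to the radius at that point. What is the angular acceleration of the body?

I = (2/3)MR² = (2/3)(8.41)(0.482)² = 1.303 kg·m².
Only the tangential component produces torque: τ = F R sinθ = (10.9)(0.482) sin 37.9° = 3.227 N·m.
From τ = Iα: α = 3.227/1.303 = 2.478 rad/s².

α ≈ 2.48 rad/s²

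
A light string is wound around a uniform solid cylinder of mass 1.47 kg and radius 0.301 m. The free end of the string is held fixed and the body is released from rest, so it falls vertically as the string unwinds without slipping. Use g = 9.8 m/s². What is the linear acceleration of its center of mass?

a ≈ 6.53 m/s²

Translation: Mg − T = Ma. Rotation about the center: TR = Iα with I = ½MR².
With a = αR: T = (I/R²)a = (1/2)M a, so Mg = (1 + 0.5000)Ma.
a = g/(1 + 0.5000) = 9.8/1.500 = 6.533 m/s².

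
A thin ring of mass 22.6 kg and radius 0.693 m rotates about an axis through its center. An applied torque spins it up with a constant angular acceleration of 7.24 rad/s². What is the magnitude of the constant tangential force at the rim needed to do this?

I = MR² = (22.6)(0.693)² = 10.85 kg·m².
The required torque is τ = Iα = (10.85)(7.240) = 78.58 N·m.
A tangential force at the rim gives τ = FR, so F = τ/R = 78.58/0.693 = 113.4 N.

F ≈ 113 N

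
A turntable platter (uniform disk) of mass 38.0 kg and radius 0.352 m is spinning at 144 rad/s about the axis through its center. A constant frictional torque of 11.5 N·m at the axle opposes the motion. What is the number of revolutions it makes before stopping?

≈ 338 revolutions

I = ½MR² = (1/2)(38.0)(0.352)² = 2.354 kg·m².
The net torque has magnitude 11.5 N·m, opposing ω.
|α| = τ/I = 11.50/2.354 = 4.885 rad/s² (deceleration).
ω² = ω₀² − 2|α|θ with ω = 0 ⇒ θ = ω₀²/(2|α|) = 2122 rad = 337.8 rev.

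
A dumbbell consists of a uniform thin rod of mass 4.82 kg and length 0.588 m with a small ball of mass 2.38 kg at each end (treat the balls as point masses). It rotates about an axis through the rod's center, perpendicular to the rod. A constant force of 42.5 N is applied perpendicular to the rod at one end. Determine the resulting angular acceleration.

I_rod = (1/12)ML² = (1/12)(4.82)(0.588)² = 0.1389 kg·m².
I_balls = 2·m·(L/2)² = 2(2.38)(0.2940)² = 0.4114 kg·m².
Total I = 0.5503 kg·m².
τ = F·(L/2) = (42.5)(0.294) = 12.49 N·m.
α = τ/I = 12.49/0.5503 = 22.71 rad/s².

α ≈ 22.7 rad/s²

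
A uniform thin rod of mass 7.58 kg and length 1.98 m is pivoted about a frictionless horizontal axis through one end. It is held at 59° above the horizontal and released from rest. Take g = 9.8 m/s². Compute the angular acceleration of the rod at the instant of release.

About the pivot, I = (1/3)ML² = (1/3)(7.58)(1.98)² = 9.906 kg·m².
The weight acts at the center, a distance L/2 = 0.9900 m from the pivot; τ = Mg(L/2) cos 59° = 37.88 N·m.
α = τ/I = 37.88/9.906 = 3.824 rad/s².
(Equivalently α = (3g/(2L)) cos 59° = 3.824 rad/s².)

α ≈ 3.82 rad/s²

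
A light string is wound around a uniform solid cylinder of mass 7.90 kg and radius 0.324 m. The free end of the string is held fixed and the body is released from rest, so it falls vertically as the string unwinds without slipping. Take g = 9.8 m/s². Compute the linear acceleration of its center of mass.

Translation: Mg − T = Ma. Rotation about the center: TR = Iα with I = ½MR².
With a = αR: T = (I/R²)a = (1/2)M a, so Mg = (1 + 0.5000)Ma.
a = g/(1 + 0.5000) = 9.8/1.500 = 6.533 m/s².

a ≈ 6.53 m/s²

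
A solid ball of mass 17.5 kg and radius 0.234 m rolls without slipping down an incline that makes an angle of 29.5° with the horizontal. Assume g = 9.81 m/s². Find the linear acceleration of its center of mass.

a ≈ 3.45 m/s²

Translation along the incline: Mg sinθ − f = Ma.
Rotation about the center: fR = Iα with I = (2/5)MR². No-slip gives a = αR, so f = (I/R²)a = (2/5)M a.
Substituting: Mg sinθ = (1 + 0.4000)Ma, so a = g sinθ/(1 + 0.4000) = (9.81) sin 29.5° / 1.400 = 3.450 m/s².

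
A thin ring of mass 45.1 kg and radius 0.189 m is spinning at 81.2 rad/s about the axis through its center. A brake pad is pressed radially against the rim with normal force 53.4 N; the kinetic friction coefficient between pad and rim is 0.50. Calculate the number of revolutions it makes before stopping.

I = MR² = (45.1)(0.189)² = 1.611 kg·m².
Friction force f = μN = (0.50)(53.4) = 26.70 N at the rim; torque magnitude τ = fR = 5.046 N·m, opposing ω.
|α| = τ/I = 5.046/1.611 = 3.132 rad/s² (deceleration).
ω² = ω₀² − 2|α|θ with ω = 0 ⇒ θ = ω₀²/(2|α|) = 1052 rad = 167.5 rev.

≈ 168 revolutions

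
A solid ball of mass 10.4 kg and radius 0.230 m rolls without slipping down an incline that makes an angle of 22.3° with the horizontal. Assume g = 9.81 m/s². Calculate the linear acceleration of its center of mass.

a ≈ 2.66 m/s²

Translation along the incline: Mg sinθ − f = Ma.
Rotation about the center: fR = Iα with I = (2/5)MR². No-slip gives a = αR, so f = (I/R²)a = (2/5)M a.
Substituting: Mg sinθ = (1 + 0.4000)Ma, so a = g sinθ/(1 + 0.4000) = (9.81) sin 22.3° / 1.400 = 2.659 m/s².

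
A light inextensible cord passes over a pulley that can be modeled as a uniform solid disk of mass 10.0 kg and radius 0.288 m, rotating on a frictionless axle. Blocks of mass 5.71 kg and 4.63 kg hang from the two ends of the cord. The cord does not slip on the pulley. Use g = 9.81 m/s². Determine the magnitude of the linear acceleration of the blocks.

I = ½MR² = (1/2)(10.0)(0.288)² = 0.4147 kg·m².
Heavier block: m₁g − T₁ = m₁a. Lighter block: T₂ − m₂g = m₂a.
Pulley: (T₁ − T₂)R = Iα = I(a/R), so T₁ − T₂ = (I/R²)a = (1/2)M_p a = 5.000·a.
Adding the three: (m₁ − m₂)g = (m₁ + m₂ + 5.000)a, so a = (5.71 − 4.63)(9.81)/(5.71 + 4.63 + 5.000) = 0.6907 m/s².

a ≈ 0.691 m/s²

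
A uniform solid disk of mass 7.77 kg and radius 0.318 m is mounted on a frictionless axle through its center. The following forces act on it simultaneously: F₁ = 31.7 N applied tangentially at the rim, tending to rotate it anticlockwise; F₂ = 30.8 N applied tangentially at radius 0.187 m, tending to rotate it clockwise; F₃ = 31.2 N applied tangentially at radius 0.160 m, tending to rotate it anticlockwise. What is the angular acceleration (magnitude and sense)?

α ≈ 23.7 rad/s², anticlockwise

I = ½MR² = (1/2)(7.77)(0.318)² = 0.3929 kg·m².
Taking anticlockwise as positive: τ₁ = +(31.7)(0.318) = +10.08 N·m; τ₂ = −(30.8)(0.187) = −5.760 N·m; τ₃ = +(31.2)(0.160) = +4.992 N·m.
Net torque τ = 9.313 N·m.
α = τ/I = 9.313/0.3929 = 23.71 rad/s².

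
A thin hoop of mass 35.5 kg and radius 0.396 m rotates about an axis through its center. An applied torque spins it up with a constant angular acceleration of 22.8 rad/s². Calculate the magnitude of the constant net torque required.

I = MR² = (35.5)(0.396)² = 5.567 kg·m².
τ = Iα = (5.567)(22.80) = 126.9 N·m.

τ ≈ 127 N·m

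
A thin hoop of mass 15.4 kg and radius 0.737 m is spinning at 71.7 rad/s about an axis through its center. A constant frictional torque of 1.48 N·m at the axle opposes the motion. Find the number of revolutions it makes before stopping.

≈ 2310 revolutions

I = MR² = (15.4)(0.737)² = 8.365 kg·m².
The net torque has magnitude 1.48 N·m, opposing ω.
|α| = τ/I = 1.480/8.365 = 0.1769 rad/s² (deceleration).
ω² = ω₀² − 2|α|θ with ω = 0 ⇒ θ = ω₀²/(2|α|) = 14530 rad = 2312 rev.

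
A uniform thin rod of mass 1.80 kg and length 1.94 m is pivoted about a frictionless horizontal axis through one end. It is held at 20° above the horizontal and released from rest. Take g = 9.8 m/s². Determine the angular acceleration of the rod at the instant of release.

About the pivot, I = (1/3)ML² = (1/3)(1.80)(1.94)² = 2.258 kg·m².
The weight acts at the center, a distance L/2 = 0.9700 m from the pivot; τ = Mg(L/2) cos 20° = 16.08 N·m.
α = τ/I = 16.08/2.258 = 7.120 rad/s².

α ≈ 7.12 rad/s²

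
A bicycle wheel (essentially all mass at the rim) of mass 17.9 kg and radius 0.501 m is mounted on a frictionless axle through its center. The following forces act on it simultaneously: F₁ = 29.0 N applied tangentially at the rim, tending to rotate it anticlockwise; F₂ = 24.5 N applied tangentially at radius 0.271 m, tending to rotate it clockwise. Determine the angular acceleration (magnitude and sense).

α ≈ 1.76 rad/s², anticlockwise

I = MR² = (17.9)(0.501)² = 4.493 kg·m².
Taking anticlockwise as positive: τ₁ = +(29.0)(0.501) = +14.53 N·m; τ₂ = −(24.5)(0.271) = −6.640 N·m.
Net torque τ = 7.889 N·m.
α = τ/I = 7.889/4.493 = 1.756 rad/s².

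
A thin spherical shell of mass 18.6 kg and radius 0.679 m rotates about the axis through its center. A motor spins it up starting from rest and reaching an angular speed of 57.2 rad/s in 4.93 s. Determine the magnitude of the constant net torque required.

τ ≈ 66.3 N·m

I = (2/3)MR² = (2/3)(18.6)(0.679)² = 5.717 kg·m².
α = Δω/Δt = (57.2 − 0)/4.93 = 11.60 rad/s².
τ = Iα = (5.717)(11.60) = 66.33 N·m.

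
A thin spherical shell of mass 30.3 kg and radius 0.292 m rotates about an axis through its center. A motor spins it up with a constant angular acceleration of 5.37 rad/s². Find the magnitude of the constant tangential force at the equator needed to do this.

F ≈ 31.7 N

I = (2/3)MR² = (2/3)(30.3)(0.292)² = 1.722 kg·m².
The required torque is τ = Iα = (1.722)(5.370) = 9.249 N·m.
A tangential force at the equator gives τ = FR, so F = τ/R = 9.249/0.292 = 31.67 N.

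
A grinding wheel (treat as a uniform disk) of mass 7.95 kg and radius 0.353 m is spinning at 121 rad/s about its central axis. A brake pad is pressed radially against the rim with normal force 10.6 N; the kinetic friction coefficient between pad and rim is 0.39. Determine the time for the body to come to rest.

t ≈ 41.1 s

I = ½MR² = (1/2)(7.95)(0.353)² = 0.4953 kg·m².
Friction force f = μN = (0.39)(10.6) = 4.134 N at the rim; torque magnitude τ = fR = 1.459 N·m, opposing ω.
|α| = τ/I = 1.459/0.4953 = 2.946 rad/s² (deceleration).
0 = ω₀ − |α|t ⇒ t = ω₀/|α| = 121/2.946 = 41.07 s.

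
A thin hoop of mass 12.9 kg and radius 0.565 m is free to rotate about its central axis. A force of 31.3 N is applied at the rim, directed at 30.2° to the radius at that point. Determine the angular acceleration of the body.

α ≈ 2.16 rad/s²

I = MR² = (12.9)(0.565)² = 4.118 kg·m².
Only the tangential component produces torque: τ = F R sinθ = (31.3)(0.565) sin 30.2° = 8.896 N·m.
Newton's second law for rotation, τ = Iα, gives α = τ/I = 8.896/4.118 = 2.160 rad/s².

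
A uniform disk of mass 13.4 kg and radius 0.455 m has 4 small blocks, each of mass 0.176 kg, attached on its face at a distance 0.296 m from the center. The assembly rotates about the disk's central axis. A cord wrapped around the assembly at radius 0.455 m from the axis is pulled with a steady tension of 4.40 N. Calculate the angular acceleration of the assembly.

I_disk = ½MR² = ½(13.4)(0.455)² = 1.387 kg·m².
I_blocks = 4·m·r² = 4(0.176)(0.296)² = 0.06168 kg·m².
Total I = 1.449 kg·m².
τ = F r = (4.40)(0.455) = 2.002 N·m.
α = τ/I = 2.002/1.449 = 1.382 rad/s².

α ≈ 1.38 rad/s²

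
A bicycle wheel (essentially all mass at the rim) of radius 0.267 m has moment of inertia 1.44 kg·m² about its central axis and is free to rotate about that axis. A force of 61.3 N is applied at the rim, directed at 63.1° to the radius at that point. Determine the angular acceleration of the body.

α ≈ 10.1 rad/s²

Only the tangential component produces torque: τ = F R sinθ = (61.3)(0.267) sin 63.1° = 14.60 N·m.
From τ = Iα: α = 14.60/1.440 = 10.14 rad/s².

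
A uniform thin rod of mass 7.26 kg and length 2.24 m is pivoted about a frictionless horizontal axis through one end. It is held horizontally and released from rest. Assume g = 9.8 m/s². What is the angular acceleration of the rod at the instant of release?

α ≈ 6.56 rad/s²

About the pivot, I = (1/3)ML² = (1/3)(7.26)(2.24)² = 12.14 kg·m².
The weight acts at the center, a distance L/2 = 1.120 m from the pivot; τ = Mg(L/2) = 79.69 N·m.
α = τ/I = 79.69/12.14 = 6.562 rad/s².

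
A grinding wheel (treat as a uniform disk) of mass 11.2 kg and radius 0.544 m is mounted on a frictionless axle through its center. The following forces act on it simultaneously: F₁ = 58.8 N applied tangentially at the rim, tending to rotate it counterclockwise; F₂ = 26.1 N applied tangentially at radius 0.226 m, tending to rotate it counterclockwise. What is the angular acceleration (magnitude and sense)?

α ≈ 22.9 rad/s², counterclockwise

I = ½MR² = (1/2)(11.2)(0.544)² = 1.657 kg·m².
Taking counterclockwise as positive: τ₁ = +(58.8)(0.544) = +31.99 N·m; τ₂ = +(26.1)(0.226) = +5.899 N·m.
Net torque τ = 37.89 N·m.
α = τ/I = 37.89/1.657 = 22.86 rad/s².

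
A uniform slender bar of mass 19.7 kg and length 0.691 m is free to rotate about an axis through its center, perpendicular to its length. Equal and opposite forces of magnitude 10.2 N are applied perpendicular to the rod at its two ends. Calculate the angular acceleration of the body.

I = (1/12)ML² = (1/12)(19.7)(0.691)² = 0.7839 kg·m².
The couple gives τ = F·(L/2) + F·(L/2) = F L = (10.2)(0.691) = 7.048 N·m.
Newton's second law for rotation, τ = Iα, gives α = τ/I = 7.048/0.7839 = 8.992 rad/s².

α ≈ 8.99 rad/s²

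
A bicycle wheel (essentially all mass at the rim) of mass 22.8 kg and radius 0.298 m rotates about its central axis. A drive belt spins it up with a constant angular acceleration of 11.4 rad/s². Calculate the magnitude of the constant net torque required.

I = MR² = (22.8)(0.298)² = 2.025 kg·m².
τ = Iα = (2.025)(11.40) = 23.08 N·m.

τ ≈ 23.1 N·m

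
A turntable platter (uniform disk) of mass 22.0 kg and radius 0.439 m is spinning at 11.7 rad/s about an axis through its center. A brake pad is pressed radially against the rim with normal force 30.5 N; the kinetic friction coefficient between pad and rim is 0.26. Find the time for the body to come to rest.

I = ½MR² = (1/2)(22.0)(0.439)² = 2.120 kg·m².
Friction force f = μN = (0.26)(30.5) = 7.930 N at the rim; torque magnitude τ = fR = 3.481 N·m, opposing ω.
|α| = τ/I = 3.481/2.120 = 1.642 rad/s² (deceleration).
0 = ω₀ − |α|t ⇒ t = ω₀/|α| = 11.7/1.642 = 7.125 s.

t ≈ 7.12 s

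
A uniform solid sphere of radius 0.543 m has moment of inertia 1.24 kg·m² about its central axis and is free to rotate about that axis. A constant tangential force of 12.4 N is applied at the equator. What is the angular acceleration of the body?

τ = F R = (12.4)(0.543) = 6.733 N·m.
Newton's second law for rotation, τ = Iα, gives α = τ/I = 6.733/1.240 = 5.430 rad/s².

α ≈ 5.43 rad/s²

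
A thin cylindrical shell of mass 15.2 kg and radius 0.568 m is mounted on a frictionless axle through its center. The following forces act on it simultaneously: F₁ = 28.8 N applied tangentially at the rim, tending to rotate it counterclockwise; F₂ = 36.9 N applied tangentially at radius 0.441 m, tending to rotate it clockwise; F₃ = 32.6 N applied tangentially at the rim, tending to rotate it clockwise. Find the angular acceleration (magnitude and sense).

I = MR² = (15.2)(0.568)² = 4.904 kg·m².
Taking counterclockwise as positive: τ₁ = +(28.8)(0.568) = +16.36 N·m; τ₂ = −(36.9)(0.441) = −16.27 N·m; τ₃ = −(32.6)(0.568) = −18.52 N·m.
Net torque τ = -18.43 N·m.
α = τ/I = -18.43/4.904 = -3.759 rad/s².

α ≈ 3.76 rad/s², clockwise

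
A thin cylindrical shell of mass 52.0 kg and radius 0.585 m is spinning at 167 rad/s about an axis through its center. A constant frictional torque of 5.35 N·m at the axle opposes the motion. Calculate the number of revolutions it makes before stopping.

≈ 7380 revolutions

I = MR² = (52.0)(0.585)² = 17.80 kg·m².
The net torque has magnitude 5.35 N·m, opposing ω.
|α| = τ/I = 5.350/17.80 = 0.3006 rad/s² (deceleration).
ω² = ω₀² − 2|α|θ with ω = 0 ⇒ θ = ω₀²/(2|α|) = 46380 rad = 7382 rev.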